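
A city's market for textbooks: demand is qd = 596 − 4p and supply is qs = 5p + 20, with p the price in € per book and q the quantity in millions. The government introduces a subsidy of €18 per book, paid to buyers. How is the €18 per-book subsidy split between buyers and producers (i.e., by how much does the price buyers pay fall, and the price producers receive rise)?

Without the subsidy, 596 − 4p = 5p + 20 gives 9p = 576, so p* = €64 and q* = 340.
With a per-unit subsidy paid to buyers, each effectively pays p − 18, so demand becomes qd = 596 − 4(p − 18).
Solving gives q = 380 with buyers paying €54 and producers receiving €72 (the €18 wedge).
Gain to buyers: €10; to producers: €8. (They sum to €18.)

Buyers gain €10 per book; producers gain €8 per book.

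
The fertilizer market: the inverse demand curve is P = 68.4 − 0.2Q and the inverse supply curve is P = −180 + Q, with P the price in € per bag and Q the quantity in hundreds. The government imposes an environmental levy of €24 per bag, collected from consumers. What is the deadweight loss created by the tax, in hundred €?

Deadweight loss = €240 hundred.

Inverting to Q(P) form: Qd = 342 − 5P; Qs = P + 180.
Before the tax: set 342 − 5P = P + 180 → P* = €27, Q* = 207.
With the tax collected from consumers, demand (in seller-price terms) shifts: Qd = 342 − 5(P + 24).
New equilibrium: consumers pay €31, producers receive €7, Q = 187. (Wedge: Pb − Ps = 24.)
Quantity falls by |ΔQ| = |207 − 187| = 20.
DWL = ½ · t · |ΔQ| = ½ · 24 · 20 = €240.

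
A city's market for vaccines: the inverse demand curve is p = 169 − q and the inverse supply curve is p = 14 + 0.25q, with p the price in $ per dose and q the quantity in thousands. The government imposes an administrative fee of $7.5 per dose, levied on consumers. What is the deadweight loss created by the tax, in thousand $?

Rewrite in direct form: qd = 169 − p and qs = 4p − 56.
Before the tax: set 169 − p = 4p − 56 → p* = $45, q* = 124.
With the tax collected from consumers, demand (in seller-price terms) shifts: qd = 169 − (p + 7.5).
Solving gives q = 118 with consumers paying $51 and producers receiving $43.5 (the $7.5 wedge).
Quantity falls by |ΔQ| = |124 − 118| = 6.
DWL = ½ · t · |ΔQ| = ½ · 7.5 · 6 = $22.5.

Deadweight loss = $22.5 thousand.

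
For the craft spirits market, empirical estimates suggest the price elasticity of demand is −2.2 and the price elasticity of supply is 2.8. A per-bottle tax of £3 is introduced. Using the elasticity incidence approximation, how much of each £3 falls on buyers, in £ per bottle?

Incidence ratio: buyers' share ≈ εs / (εs + |εd|) = 2.8 / (2.8 + 2.2) = 0.56.
So buyers bear ≈ 0.56 × £3 = £1.68; sellers bear £1.32.

Buyers bear ≈ £1.68 per bottle.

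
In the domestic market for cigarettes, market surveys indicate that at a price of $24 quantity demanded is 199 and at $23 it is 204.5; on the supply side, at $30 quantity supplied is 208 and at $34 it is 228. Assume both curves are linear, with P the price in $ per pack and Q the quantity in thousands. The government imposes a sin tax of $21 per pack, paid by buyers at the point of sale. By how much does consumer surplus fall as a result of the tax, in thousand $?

Demand slope: (204.5 − 199)/(23 − 24) = -5.5, so Qd = 331 − 5.5P.
Supply slope: (228 − 208)/(34 − 30) = 5, so Qs = 5P + 58.
Before the tax: set 331 − 5.5P = 5P + 58 → P* = $26, Q* = 188.
With the tax collected from buyers, demand (in seller-price terms) shifts: Qd = 331 − 5.5(P + 21).
Solving gives Q = 133 with buyers paying $36 and sellers receiving $15 (the $21 wedge).
ΔCS is the trapezoid between Q = 133 and Q = 188 of height $10: ½ · (188 + 133) · 10 = $1605.

Consumer surplus falls by $1605 thousand.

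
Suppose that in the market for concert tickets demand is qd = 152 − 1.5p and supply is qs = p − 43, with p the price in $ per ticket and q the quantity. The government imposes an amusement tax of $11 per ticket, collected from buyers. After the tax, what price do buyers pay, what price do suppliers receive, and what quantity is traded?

Buyers pay $82.4; suppliers receive $71.4; quantity = 28.4.

Before the tax: set 152 − 1.5p = p − 43 → p* = $78, q* = 35.
With the tax collected from buyers, demand (in seller-price terms) shifts: qd = 152 − 1.5(p + 11).
Solving gives q = 28.4 with buyers paying $82.4 and suppliers receiving $71.4 (the $11 wedge).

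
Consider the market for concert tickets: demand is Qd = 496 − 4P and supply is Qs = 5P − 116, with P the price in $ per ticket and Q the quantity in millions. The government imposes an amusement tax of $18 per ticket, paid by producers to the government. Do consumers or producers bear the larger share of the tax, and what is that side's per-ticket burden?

Consumers bear the larger share: $10 per ticket.

Without the tax, 496 − 4P = 5P − 116 gives 9P = 612, so P* = $68 and Q* = 224.
With the tax collected from producers, supply shifts: Qs = 5(P − 18) − 116.
Solving gives Q = 184 with consumers paying $78 and producers receiving $60 (the $18 wedge).
Per-ticket burden: consumers $10, producers $8.
Consumers take the larger share because demand is less price-elastic here (demand slope 4 vs supply slope 5).
The less price-elastic side of the market bears the larger share of a per-unit tax.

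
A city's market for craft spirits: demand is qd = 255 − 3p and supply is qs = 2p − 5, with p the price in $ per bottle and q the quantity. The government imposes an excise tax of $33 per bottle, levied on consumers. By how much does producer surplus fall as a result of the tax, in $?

Without the tax, 255 − 3p = 2p − 5 gives 5p = 260, so p* = $52 and q* = 99.
With the tax collected from consumers, demand (in seller-price terms) shifts: qd = 255 − 3(p + 33).
New equilibrium: consumers pay $65.2, suppliers receive $32.2, q = 59.4. (Wedge: pb − ps = 33.)
ΔPS is the trapezoid between Q = 59.4 and Q = 99 of height $19.8: ½ · (99 + 59.4) · 19.8 = $1568.16.

Producer surplus falls by $1568.16.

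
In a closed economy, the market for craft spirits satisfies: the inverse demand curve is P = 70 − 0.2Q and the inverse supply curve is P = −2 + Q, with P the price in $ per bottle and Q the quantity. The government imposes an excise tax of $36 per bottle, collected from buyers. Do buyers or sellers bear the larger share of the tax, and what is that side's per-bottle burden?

Sellers bear the larger share: $30 per bottle.

Inverting to Q(P) form: Qd = 350 − 5P; Qs = P + 2.
Before the tax: set 350 − 5P = P + 2 → P* = $58, Q* = 60.
With the tax collected from buyers, demand (in seller-price terms) shifts: Qd = 350 − 5(P + 36).
New equilibrium: buyers pay $64, sellers receive $28, Q = 30. (Wedge: Pb − Ps = 36.)
Per-bottle burden: buyers $6, sellers $30.
Sellers take the larger share because supply is less price-elastic here (demand slope 5 vs supply slope 1).
The less price-elastic side of the market bears the larger share of a per-unit tax.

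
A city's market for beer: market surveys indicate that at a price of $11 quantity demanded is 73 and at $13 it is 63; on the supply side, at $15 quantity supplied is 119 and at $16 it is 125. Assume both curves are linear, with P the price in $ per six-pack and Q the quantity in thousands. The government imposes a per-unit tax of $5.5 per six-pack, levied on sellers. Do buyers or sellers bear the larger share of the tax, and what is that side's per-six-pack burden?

Demand slope: (63 − 73)/(13 − 11) = -5, so Qd = 128 − 5P.
Supply slope: (125 − 119)/(16 − 15) = 6, so Qs = 6P + 29.
Before the tax: set 128 − 5P = 6P + 29 → P* = $9, Q* = 83.
With the tax collected from sellers, supply shifts: Qs = 6(P − 5.5) + 29.
Solving gives Q = 68 with buyers paying $12 and sellers receiving $6.5 (the $5.5 wedge).
Per-six-pack burden: buyers $3, sellers $2.5.
Buyers take the larger share because demand is less price-elastic here (demand slope 5 vs supply slope 6).

Buyers bear the larger share: $3 per six-pack.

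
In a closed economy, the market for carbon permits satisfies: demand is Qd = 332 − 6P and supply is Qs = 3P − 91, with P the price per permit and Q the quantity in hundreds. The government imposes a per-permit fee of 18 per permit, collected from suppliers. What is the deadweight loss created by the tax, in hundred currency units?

Deadweight loss = 324 hundred.

Without the tax, 332 − 6P = 3P − 91 gives 9P = 423, so P* = 47 and Q* = 50.
With the tax collected from suppliers, supply shifts: Qs = 3(P − 18) − 91.
New equilibrium: consumers pay 53, suppliers receive 35, Q = 14. (Wedge: Pb − Ps = 18.)
Quantity falls by |ΔQ| = |50 − 14| = 36.
DWL = ½ · t · |ΔQ| = ½ · 18 · 36 = 324.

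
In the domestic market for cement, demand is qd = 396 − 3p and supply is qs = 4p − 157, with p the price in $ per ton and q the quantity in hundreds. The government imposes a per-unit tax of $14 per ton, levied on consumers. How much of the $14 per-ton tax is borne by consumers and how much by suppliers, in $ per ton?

Before the tax: set 396 − 3p = 4p − 157 → p* = $79, q* = 159.
With the tax collected from consumers, demand (in seller-price terms) shifts: qd = 396 − 3(p + 14).
Solving gives q = 135 with consumers paying $87 and suppliers receiving $73 (the $14 wedge).
Burden on consumers: $8; on suppliers: $6. (They sum to $14.)
The less price-elastic side of the market bears the larger share of a per-unit tax.

Consumers bear $8 per ton; suppliers bear $6 per ton.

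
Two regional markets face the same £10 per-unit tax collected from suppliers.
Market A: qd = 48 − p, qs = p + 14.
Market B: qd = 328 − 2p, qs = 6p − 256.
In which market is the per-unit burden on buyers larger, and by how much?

Market A: pre-tax p* = £17, q* = 31; post-tax q = 26; per-unit burden on buyers = £5.
Market B: pre-tax p* = £73, q* = 182; post-tax q = 167; per-unit burden on buyers = £7.5.
Difference: £5 vs £7.5 → market B is larger by £2.5.

Market B, by £2.5.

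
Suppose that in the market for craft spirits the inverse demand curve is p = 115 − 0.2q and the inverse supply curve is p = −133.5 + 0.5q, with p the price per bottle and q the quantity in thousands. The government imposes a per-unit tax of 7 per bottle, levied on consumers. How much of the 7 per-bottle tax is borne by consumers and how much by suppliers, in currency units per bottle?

Consumers bear 2 per bottle; suppliers bear 5 per bottle.

Inverting to q(p) form: qd = 575 − 5p; qs = 2p + 267.
Before the tax: set 575 − 5p = 2p + 267 → p* = 44, q* = 355.
With the tax collected from consumers, demand (in seller-price terms) shifts: qd = 575 − 5(p + 7).
New equilibrium: consumers pay 46, suppliers receive 39, q = 345. (Wedge: pb − ps = 7.)
Burden on consumers: 2; on suppliers: 5. (They sum to 7.)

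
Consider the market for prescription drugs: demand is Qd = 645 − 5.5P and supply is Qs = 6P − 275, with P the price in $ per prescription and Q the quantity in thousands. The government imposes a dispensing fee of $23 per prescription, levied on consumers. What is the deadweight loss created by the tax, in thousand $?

Before the tax: set 645 − 5.5P = 6P − 275 → P* = $80, Q* = 205.
With the tax collected from consumers, demand (in seller-price terms) shifts: Qd = 645 − 5.5(P + 23).
Solving gives Q = 139 with consumers paying $92 and sellers receiving $69 (the $23 wedge).
Quantity falls by |ΔQ| = |205 − 139| = 66.
DWL = ½ · t · |ΔQ| = ½ · 23 · 66 = $759.

Deadweight loss = $759 thousand.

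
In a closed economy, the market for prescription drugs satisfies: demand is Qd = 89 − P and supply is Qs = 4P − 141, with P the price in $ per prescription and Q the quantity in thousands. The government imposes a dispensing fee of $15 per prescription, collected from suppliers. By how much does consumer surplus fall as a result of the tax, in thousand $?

Without the tax, 89 − P = 4P − 141 gives 5P = 230, so P* = $46 and Q* = 43.
With the tax collected from suppliers, supply shifts: Qs = 4(P − 15) − 141.
New equilibrium: buyers pay $58, suppliers receive $43, Q = 31. (Wedge: Pb − Ps = 15.)
ΔCS is the trapezoid between Q = 31 and Q = 43 of height $12: ½ · (43 + 31) · 12 = $444.

Consumer surplus falls by $444 thousand.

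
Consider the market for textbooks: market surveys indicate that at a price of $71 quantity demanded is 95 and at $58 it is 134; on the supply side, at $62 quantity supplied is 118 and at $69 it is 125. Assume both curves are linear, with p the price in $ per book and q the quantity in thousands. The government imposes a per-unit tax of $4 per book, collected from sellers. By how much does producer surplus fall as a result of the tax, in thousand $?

Producer surplus falls by $352.5 thousand.

Demand slope: (134 − 95)/(58 − 71) = -3, so qd = 308 − 3p.
Supply slope: (125 − 118)/(69 − 62) = 1, so qs = p + 56.
Before the tax: set 308 − 3p = p + 56 → p* = $63, q* = 119.
With the tax collected from sellers, supply shifts: qs = (p − 4) + 56.
Solving gives q = 116 with consumers paying $64 and sellers receiving $60 (the $4 wedge).
ΔPS is the trapezoid between Q = 116 and Q = 119 of height $3: ½ · (119 + 116) · 3 = $352.5.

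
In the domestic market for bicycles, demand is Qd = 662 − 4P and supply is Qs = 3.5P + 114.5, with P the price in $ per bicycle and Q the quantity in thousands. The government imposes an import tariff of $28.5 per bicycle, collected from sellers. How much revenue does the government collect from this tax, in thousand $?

Before the tax: set 662 − 4P = 3.5P + 114.5 → P* = $73, Q* = 370.
With the tax collected from sellers, supply shifts: Qs = 3.5(P − 28.5) + 114.5.
New equilibrium: buyers pay $86.3, sellers receive $57.8, Q = 316.8. (Wedge: Pb − Ps = 28.5.)
Revenue = t · Q = 28.5 · 316.8 = $9028.8.

Tax revenue = $9028.8 thousand.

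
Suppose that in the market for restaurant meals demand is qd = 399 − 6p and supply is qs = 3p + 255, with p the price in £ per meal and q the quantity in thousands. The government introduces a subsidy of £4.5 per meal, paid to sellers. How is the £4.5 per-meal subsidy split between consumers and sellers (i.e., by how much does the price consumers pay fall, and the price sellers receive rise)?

Without the subsidy, 399 − 6p = 3p + 255 gives 9p = 144, so p* = £16 and q* = 303.
With a per-unit subsidy paid to sellers, each receives p + 4.5 per unit sold, so supply becomes qs = 3(p + 4.5) + 255.
Solving gives q = 312 with consumers paying £14.5 and sellers receiving £19 (the £4.5 wedge).
Gain to consumers: £1.5; to sellers: £3. (They sum to £4.5.)

Consumers gain £1.5 per meal; sellers gain £3 per meal.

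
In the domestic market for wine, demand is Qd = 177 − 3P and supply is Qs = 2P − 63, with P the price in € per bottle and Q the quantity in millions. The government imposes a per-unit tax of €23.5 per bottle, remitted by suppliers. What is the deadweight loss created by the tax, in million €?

Before the tax: set 177 − 3P = 2P − 63 → P* = €48, Q* = 33.
With the tax collected from suppliers, supply shifts: Qs = 2(P − 23.5) − 63.
Solving gives Q = 4.8 with buyers paying €57.4 and suppliers receiving €33.9 (the €23.5 wedge).
Quantity falls by |ΔQ| = |33 − 4.8| = 28.2.
DWL = ½ · t · |ΔQ| = ½ · 23.5 · 28.2 = €331.35.

Deadweight loss = €331.35 million.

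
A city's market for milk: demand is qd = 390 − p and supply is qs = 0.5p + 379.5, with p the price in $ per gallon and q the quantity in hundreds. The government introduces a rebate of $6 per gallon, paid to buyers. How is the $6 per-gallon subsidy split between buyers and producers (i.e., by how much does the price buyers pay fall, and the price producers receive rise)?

Before the subsidy: set 390 − p = 0.5p + 379.5 → p* = $7, q* = 383.
With a per-unit subsidy paid to buyers, each effectively pays p − 6, so demand becomes qd = 390 − (p − 6).
New equilibrium: buyers pay $5, producers receive $11, q = 385. (Wedge: pb − ps = −6.)
Gain to buyers: $2; to producers: $4. (They sum to $6.)

Buyers gain $2 per gallon; producers gain $4 per gallon.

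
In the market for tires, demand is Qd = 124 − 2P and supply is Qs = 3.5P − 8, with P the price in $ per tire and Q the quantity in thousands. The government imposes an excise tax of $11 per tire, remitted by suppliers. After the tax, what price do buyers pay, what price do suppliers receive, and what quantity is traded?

Buyers pay $31; suppliers receive $20; quantity = 62.

Before the tax: set 124 − 2P = 3.5P − 8 → P* = $24, Q* = 76.
With the tax collected from suppliers, supply shifts: Qs = 3.5(P − 11) − 8.
Solving gives Q = 62 with buyers paying $31 and suppliers receiving $20 (the $11 wedge).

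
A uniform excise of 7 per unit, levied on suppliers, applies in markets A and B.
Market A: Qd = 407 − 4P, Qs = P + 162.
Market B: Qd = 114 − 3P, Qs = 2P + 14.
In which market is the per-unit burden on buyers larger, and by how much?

Market B, by 1.4.

Market A: pre-tax P* = 49, Q* = 211; post-tax Q = 205.4; per-unit burden on buyers = 1.4.
Market B: pre-tax P* = 20, Q* = 54; post-tax Q = 45.6; per-unit burden on buyers = 2.8.
Difference: 1.4 vs 2.8 → market B is larger by 1.4.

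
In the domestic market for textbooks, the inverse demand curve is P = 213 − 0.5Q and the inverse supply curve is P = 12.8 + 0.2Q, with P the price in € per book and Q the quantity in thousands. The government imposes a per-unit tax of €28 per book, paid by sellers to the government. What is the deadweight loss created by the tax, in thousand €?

Rewrite in direct form: Qd = 426 − 2P and Qs = 5P − 64.
Without the tax, 426 − 2P = 5P − 64 gives 7P = 490, so P* = €70 and Q* = 286.
With the tax collected from sellers, supply shifts: Qs = 5(P − 28) − 64.
New equilibrium: buyers pay €90, sellers receive €62, Q = 246. (Wedge: Pb − Ps = 28.)
Quantity falls by |ΔQ| = |286 − 246| = 40.
DWL = ½ · t · |ΔQ| = ½ · 28 · 40 = €560.

Deadweight loss = €560 thousand.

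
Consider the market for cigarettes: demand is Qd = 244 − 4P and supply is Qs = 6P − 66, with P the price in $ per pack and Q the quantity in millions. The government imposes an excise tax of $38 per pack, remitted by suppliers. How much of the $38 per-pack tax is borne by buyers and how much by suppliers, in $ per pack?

Buyers bear $22.8 per pack; suppliers bear $15.2 per pack.

Before the tax: set 244 − 4P = 6P − 66 → P* = $31, Q* = 120.
With the tax collected from suppliers, supply shifts: Qs = 6(P − 38) − 66.
New equilibrium: buyers pay $53.8, suppliers receive $15.8, Q = 28.8. (Wedge: Pb − Ps = 38.)
Burden on buyers: $22.8; on suppliers: $15.2. (They sum to $38.)
The less price-elastic side of the market bears the larger share of a per-unit tax.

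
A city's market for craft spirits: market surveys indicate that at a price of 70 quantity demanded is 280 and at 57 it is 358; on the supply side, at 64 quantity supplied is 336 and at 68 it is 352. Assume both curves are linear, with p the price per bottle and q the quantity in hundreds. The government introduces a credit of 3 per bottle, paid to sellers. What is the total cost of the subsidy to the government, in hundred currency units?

Government outlay = 1005.6 hundred.

Demand slope: (358 − 280)/(57 − 70) = -6, so qd = 700 − 6p.
Supply slope: (352 − 336)/(68 − 64) = 4, so qs = 4p + 80.
Before the subsidy: set 700 − 6p = 4p + 80 → p* = 62, q* = 328.
With a per-unit subsidy paid to sellers, each receives p + 3 per unit sold, so supply becomes qs = 4(p + 3) + 80.
New equilibrium: buyers pay 60.8, sellers receive 63.8, q = 335.2. (Wedge: pb − ps = −3.)
Outlay = t · Q = 3 · 335.2 = 1005.6.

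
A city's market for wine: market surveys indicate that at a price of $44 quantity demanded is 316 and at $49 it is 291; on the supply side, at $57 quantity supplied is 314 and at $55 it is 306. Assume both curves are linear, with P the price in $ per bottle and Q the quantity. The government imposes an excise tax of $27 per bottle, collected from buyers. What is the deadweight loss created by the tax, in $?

Demand slope: (291 − 316)/(49 − 44) = -5, so Qd = 536 − 5P.
Supply slope: (306 − 314)/(55 − 57) = 4, so Qs = 4P + 86.
Without the tax, 536 − 5P = 4P + 86 gives 9P = 450, so P* = $50 and Q* = 286.
With the tax collected from buyers, demand (in seller-price terms) shifts: Qd = 536 − 5(P + 27).
Solving gives Q = 226 with buyers paying $62 and suppliers receiving $35 (the $27 wedge).
Quantity falls by |ΔQ| = |286 − 226| = 60.
DWL = ½ · t · |ΔQ| = ½ · 27 · 60 = $810.

Deadweight loss = $810.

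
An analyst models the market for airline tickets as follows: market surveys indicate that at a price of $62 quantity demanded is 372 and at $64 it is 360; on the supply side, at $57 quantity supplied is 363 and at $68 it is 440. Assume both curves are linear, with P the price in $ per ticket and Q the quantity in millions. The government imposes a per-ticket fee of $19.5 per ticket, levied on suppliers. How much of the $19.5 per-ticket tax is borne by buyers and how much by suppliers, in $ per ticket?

Buyers bear $10.5 per ticket; suppliers bear $9 per ticket.

Demand slope: (360 − 372)/(64 − 62) = -6, so Qd = 744 − 6P.
Supply slope: (440 − 363)/(68 − 57) = 7, so Qs = 7P − 36.
Before the tax: set 744 − 6P = 7P − 36 → P* = $60, Q* = 384.
With the tax collected from suppliers, supply shifts: Qs = 7(P − 19.5) − 36.
Solving gives Q = 321 with buyers paying $70.5 and suppliers receiving $51 (the $19.5 wedge).
Burden on buyers: $10.5; on suppliers: $9. (They sum to $19.5.)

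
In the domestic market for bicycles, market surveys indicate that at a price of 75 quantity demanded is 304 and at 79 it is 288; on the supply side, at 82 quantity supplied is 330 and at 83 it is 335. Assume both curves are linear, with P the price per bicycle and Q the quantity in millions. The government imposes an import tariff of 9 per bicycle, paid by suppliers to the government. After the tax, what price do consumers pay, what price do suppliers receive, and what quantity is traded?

Consumers pay 81; suppliers receive 72; quantity = 280.

Demand slope: (288 − 304)/(79 − 75) = -4, so Qd = 604 − 4P.
Supply slope: (335 − 330)/(83 − 82) = 5, so Qs = 5P − 80.
Without the tax, 604 − 4P = 5P − 80 gives 9P = 684, so P* = 76 and Q* = 300.
With the tax collected from suppliers, supply shifts: Qs = 5(P − 9) − 80.
New equilibrium: consumers pay 81, suppliers receive 72, Q = 280. (Wedge: Pb − Ps = 9.)
The less price-elastic side of the market bears the larger share of a per-unit tax.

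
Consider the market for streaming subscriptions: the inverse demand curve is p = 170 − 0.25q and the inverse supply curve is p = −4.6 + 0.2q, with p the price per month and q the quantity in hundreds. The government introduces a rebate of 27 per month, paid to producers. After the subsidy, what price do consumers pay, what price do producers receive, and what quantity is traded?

Inverting to q(p) form: qd = 680 − 4p; qs = 5p + 23.
Before the subsidy: set 680 − 4p = 5p + 23 → p* = 73, q* = 388.
With a per-unit subsidy paid to producers, each receives p + 27 per unit sold, so supply becomes qs = 5(p + 27) + 23.
Solving gives q = 448 with consumers paying 58 and producers receiving 85 (the 27 wedge).

Consumers pay 58; producers receive 85; quantity = 448.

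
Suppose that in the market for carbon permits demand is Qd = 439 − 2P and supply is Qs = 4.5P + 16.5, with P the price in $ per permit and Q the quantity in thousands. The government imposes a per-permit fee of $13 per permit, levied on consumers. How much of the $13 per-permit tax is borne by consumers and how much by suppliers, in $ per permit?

Before the tax: set 439 − 2P = 4.5P + 16.5 → P* = $65, Q* = 309.
With the tax collected from consumers, demand (in seller-price terms) shifts: Qd = 439 − 2(P + 13).
New equilibrium: consumers pay $74, suppliers receive $61, Q = 291. (Wedge: Pb − Ps = 13.)
Burden on consumers: $9; on suppliers: $4. (They sum to $13.)

Consumers bear $9 per permit; suppliers bear $4 per permit.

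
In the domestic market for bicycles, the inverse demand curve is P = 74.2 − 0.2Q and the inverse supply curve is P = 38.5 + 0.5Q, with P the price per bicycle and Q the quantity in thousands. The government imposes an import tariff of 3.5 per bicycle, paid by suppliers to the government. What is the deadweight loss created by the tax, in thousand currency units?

Rewrite in direct form: Qd = 371 − 5P and Qs = 2P − 77.
Before the tax: set 371 − 5P = 2P − 77 → P* = 64, Q* = 51.
With the tax collected from suppliers, supply shifts: Qs = 2(P − 3.5) − 77.
New equilibrium: consumers pay 65, suppliers receive 61.5, Q = 46. (Wedge: Pb − Ps = 3.5.)
Quantity falls by |ΔQ| = |51 − 46| = 5.
DWL = ½ · t · |ΔQ| = ½ · 3.5 · 5 = 8.75.

Deadweight loss = 8.75 thousand.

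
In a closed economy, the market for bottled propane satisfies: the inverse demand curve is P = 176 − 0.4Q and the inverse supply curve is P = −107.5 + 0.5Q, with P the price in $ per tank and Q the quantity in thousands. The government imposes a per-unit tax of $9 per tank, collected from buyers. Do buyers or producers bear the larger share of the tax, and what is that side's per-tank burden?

Inverting to Q(P) form: Qd = 440 − 2.5P; Qs = 2P + 215.
Without the tax, 440 − 2.5P = 2P + 215 gives 4.5P = 225, so P* = $50 and Q* = 315.
With the tax collected from buyers, demand (in seller-price terms) shifts: Qd = 440 − 2.5(P + 9).
New equilibrium: buyers pay $54, producers receive $45, Q = 305. (Wedge: Pb − Ps = 9.)
Per-tank burden: buyers $4, producers $5.
Producers take the larger share because supply is less price-elastic here (demand slope 2.5 vs supply slope 2).

Producers bear the larger share: $5 per tank.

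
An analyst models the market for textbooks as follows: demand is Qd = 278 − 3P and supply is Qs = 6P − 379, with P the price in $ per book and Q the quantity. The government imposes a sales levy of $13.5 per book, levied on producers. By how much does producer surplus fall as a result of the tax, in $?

Producer surplus falls by $204.75.

Without the tax, 278 − 3P = 6P − 379 gives 9P = 657, so P* = $73 and Q* = 59.
With the tax collected from producers, supply shifts: Qs = 6(P − 13.5) − 379.
New equilibrium: consumers pay $82, producers receive $68.5, Q = 32. (Wedge: Pb − Ps = 13.5.)
ΔPS is the trapezoid between Q = 32 and Q = 59 of height $4.5: ½ · (59 + 32) · 4.5 = $204.75.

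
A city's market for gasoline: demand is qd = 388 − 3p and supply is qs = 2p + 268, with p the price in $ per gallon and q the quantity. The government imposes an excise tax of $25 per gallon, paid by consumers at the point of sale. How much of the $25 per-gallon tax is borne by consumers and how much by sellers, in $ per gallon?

Consumers bear $10 per gallon; sellers bear $15 per gallon.

Without the tax, 388 − 3p = 2p + 268 gives 5p = 120, so p* = $24 and q* = 316.
With the tax collected from consumers, demand (in seller-price terms) shifts: qd = 388 − 3(p + 25).
New equilibrium: consumers pay $34, sellers receive $9, q = 286. (Wedge: pb − ps = 25.)
Burden on consumers: $10; on sellers: $15. (They sum to $25.)
The less price-elastic side of the market bears the larger share of a per-unit tax.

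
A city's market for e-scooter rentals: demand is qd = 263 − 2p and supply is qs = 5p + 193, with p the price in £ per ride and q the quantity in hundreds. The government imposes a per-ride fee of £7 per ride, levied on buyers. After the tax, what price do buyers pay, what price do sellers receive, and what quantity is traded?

Buyers pay £15; sellers receive £8; quantity = 233.

Without the tax, 263 − 2p = 5p + 193 gives 7p = 70, so p* = £10 and q* = 243.
With the tax collected from buyers, demand (in seller-price terms) shifts: qd = 263 − 2(p + 7).
New equilibrium: buyers pay £15, sellers receive £8, q = 233. (Wedge: pb − ps = 7.)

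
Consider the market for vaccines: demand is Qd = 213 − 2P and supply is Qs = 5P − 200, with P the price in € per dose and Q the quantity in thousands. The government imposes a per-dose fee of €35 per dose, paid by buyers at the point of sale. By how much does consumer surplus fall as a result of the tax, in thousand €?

Consumer surplus falls by €1750 thousand.

Before the tax: set 213 − 2P = 5P − 200 → P* = €59, Q* = 95.
With the tax collected from buyers, demand (in seller-price terms) shifts: Qd = 213 − 2(P + 35).
Solving gives Q = 45 with buyers paying €84 and suppliers receiving €49 (the €35 wedge).
ΔCS is the trapezoid between Q = 45 and Q = 95 of height €25: ½ · (95 + 45) · 25 = €1750.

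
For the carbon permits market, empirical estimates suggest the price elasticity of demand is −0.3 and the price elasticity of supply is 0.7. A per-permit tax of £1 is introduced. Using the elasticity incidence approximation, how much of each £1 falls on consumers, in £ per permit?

Consumers bear ≈ £0.7 per permit.

Incidence ratio: consumers' share ≈ εs / (εs + |εd|) = 0.7 / (0.7 + 0.3) = 0.7.
So consumers bear ≈ 0.7 × £1 = £0.7; suppliers bear £0.3.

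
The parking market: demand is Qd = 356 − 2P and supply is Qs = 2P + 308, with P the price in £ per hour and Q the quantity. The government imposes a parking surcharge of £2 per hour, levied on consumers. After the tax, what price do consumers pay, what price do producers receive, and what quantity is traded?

Before the tax: set 356 − 2P = 2P + 308 → P* = £12, Q* = 332.
With the tax collected from consumers, demand (in seller-price terms) shifts: Qd = 356 − 2(P + 2).
Solving gives Q = 330 with consumers paying £13 and producers receiving £11 (the £2 wedge).
The less price-elastic side of the market bears the larger share of a per-unit tax.

Consumers pay £13; producers receive £11; quantity = 330.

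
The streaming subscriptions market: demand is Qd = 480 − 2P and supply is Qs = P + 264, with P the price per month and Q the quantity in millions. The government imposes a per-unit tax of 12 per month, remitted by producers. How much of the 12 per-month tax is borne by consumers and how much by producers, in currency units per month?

Consumers bear 4 per month; producers bear 8 per month.

Before the tax: set 480 − 2P = P + 264 → P* = 72, Q* = 336.
With the tax collected from producers, supply shifts: Qs = (P − 12) + 264.
Solving gives Q = 328 with consumers paying 76 and producers receiving 64 (the 12 wedge).
Burden on consumers: 4; on producers: 8. (They sum to 12.)
The less price-elastic side of the market bears the larger share of a per-unit tax.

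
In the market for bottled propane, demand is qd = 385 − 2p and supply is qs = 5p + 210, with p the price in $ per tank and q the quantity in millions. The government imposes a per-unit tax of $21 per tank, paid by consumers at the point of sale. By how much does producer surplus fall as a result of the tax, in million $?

Producer surplus falls by $1920 million.

Before the tax: set 385 − 2p = 5p + 210 → p* = $25, q* = 335.
With the tax collected from consumers, demand (in seller-price terms) shifts: qd = 385 − 2(p + 21).
Solving gives q = 305 with consumers paying $40 and sellers receiving $19 (the $21 wedge).
ΔPS is the trapezoid between Q = 305 and Q = 335 of height $6: ½ · (335 + 305) · 6 = $1920.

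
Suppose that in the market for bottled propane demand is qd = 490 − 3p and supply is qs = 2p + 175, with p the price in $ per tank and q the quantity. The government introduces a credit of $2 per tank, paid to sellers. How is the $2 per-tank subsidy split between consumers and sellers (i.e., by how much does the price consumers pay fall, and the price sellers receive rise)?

Before the subsidy: set 490 − 3p = 2p + 175 → p* = $63, q* = 301.
With a per-unit subsidy paid to sellers, each receives p + 2 per unit sold, so supply becomes qs = 2(p + 2) + 175.
Solving gives q = 303.4 with consumers paying $62.2 and sellers receiving $64.2 (the $2 wedge).
Gain to consumers: $0.8; to sellers: $1.2. (They sum to $2.)

Consumers gain $0.8 per tank; sellers gain $1.2 per tank.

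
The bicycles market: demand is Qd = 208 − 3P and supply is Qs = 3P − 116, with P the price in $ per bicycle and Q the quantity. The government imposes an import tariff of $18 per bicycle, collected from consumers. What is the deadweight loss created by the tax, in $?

Deadweight loss = $243.

Without the tax, 208 − 3P = 3P − 116 gives 6P = 324, so P* = $54 and Q* = 46.
With the tax collected from consumers, demand (in seller-price terms) shifts: Qd = 208 − 3(P + 18).
Solving gives Q = 19 with consumers paying $63 and producers receiving $45 (the $18 wedge).
Quantity falls by |ΔQ| = |46 − 19| = 27.
DWL = ½ · t · |ΔQ| = ½ · 18 · 27 = $243.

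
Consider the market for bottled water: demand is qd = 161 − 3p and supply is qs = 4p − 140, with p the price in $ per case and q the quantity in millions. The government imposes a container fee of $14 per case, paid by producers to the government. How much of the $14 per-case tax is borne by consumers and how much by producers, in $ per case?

Before the tax: set 161 − 3p = 4p − 140 → p* = $43, q* = 32.
With the tax collected from producers, supply shifts: qs = 4(p − 14) − 140.
Solving gives q = 8 with consumers paying $51 and producers receiving $37 (the $14 wedge).
Burden on consumers: $8; on producers: $6. (They sum to $14.)

Consumers bear $8 per case; producers bear $6 per case.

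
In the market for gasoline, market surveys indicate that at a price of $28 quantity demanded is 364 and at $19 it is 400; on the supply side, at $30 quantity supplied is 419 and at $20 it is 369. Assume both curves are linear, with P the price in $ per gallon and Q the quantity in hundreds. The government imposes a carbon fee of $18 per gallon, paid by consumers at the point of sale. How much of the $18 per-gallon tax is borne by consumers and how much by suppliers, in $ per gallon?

Consumers bear $10 per gallon; suppliers bear $8 per gallon.

Demand slope: (400 − 364)/(19 − 28) = -4, so Qd = 476 − 4P.
Supply slope: (369 − 419)/(20 − 30) = 5, so Qs = 5P + 269.
Before the tax: set 476 − 4P = 5P + 269 → P* = $23, Q* = 384.
With the tax collected from consumers, demand (in seller-price terms) shifts: Qd = 476 − 4(P + 18).
Solving gives Q = 344 with consumers paying $33 and suppliers receiving $15 (the $18 wedge).
Burden on consumers: $10; on suppliers: $8. (They sum to $18.)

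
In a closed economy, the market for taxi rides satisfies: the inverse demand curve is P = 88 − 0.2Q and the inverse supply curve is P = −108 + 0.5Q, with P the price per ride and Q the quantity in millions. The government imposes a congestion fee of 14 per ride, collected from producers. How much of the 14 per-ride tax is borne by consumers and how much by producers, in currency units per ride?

Rewrite in direct form: Qd = 440 − 5P and Qs = 2P + 216.
Without the tax, 440 − 5P = 2P + 216 gives 7P = 224, so P* = 32 and Q* = 280.
With the tax collected from producers, supply shifts: Qs = 2(P − 14) + 216.
Solving gives Q = 260 with consumers paying 36 and producers receiving 22 (the 14 wedge).
Burden on consumers: 4; on producers: 10. (They sum to 14.)

Consumers bear 4 per ride; producers bear 10 per ride.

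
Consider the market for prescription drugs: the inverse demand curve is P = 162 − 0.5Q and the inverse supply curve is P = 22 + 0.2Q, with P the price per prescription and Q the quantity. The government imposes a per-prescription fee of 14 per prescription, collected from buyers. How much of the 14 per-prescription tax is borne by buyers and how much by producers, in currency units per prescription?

Buyers bear 10 per prescription; producers bear 4 per prescription.

Rewrite in direct form: Qd = 324 − 2P and Qs = 5P − 110.
Before the tax: set 324 − 2P = 5P − 110 → P* = 62, Q* = 200.
With the tax collected from buyers, demand (in seller-price terms) shifts: Qd = 324 − 2(P + 14).
New equilibrium: buyers pay 72, producers receive 58, Q = 180. (Wedge: Pb − Ps = 14.)
Burden on buyers: 10; on producers: 4. (They sum to 14.)
The less price-elastic side of the market bears the larger share of a per-unit tax.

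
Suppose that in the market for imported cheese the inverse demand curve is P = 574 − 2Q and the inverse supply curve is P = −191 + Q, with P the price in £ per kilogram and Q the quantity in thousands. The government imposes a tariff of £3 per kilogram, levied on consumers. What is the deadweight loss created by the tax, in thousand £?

Deadweight loss = £1.5 thousand.

Inverting to Q(P) form: Qd = 287 − 0.5P; Qs = P + 191.
Before the tax: set 287 − 0.5P = P + 191 → P* = £64, Q* = 255.
With the tax collected from consumers, demand (in seller-price terms) shifts: Qd = 287 − 0.5(P + 3).
New equilibrium: consumers pay £66, producers receive £63, Q = 254. (Wedge: Pb − Ps = 3.)
Quantity falls by |ΔQ| = |255 − 254| = 1.
DWL = ½ · t · |ΔQ| = ½ · 3 · 1 = £1.5.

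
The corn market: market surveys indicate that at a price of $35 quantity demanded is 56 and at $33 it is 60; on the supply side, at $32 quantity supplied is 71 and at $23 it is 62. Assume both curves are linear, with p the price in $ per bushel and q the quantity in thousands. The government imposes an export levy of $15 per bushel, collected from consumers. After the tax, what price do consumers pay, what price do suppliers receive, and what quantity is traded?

Consumers pay $34; suppliers receive $19; quantity = 58.

Demand slope: (60 − 56)/(33 − 35) = -2, so qd = 126 − 2p.
Supply slope: (62 − 71)/(23 − 32) = 1, so qs = p + 39.
Before the tax: set 126 − 2p = p + 39 → p* = $29, q* = 68.
With the tax collected from consumers, demand (in seller-price terms) shifts: qd = 126 − 2(p + 15).
New equilibrium: consumers pay $34, suppliers receive $19, q = 58. (Wedge: pb − ps = 15.)
The less price-elastic side of the market bears the larger share of a per-unit tax.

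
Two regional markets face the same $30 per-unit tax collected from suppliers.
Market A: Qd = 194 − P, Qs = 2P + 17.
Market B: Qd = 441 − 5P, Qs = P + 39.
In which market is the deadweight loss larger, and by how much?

Market B, by $75.

Market A: pre-tax P* = $59, Q* = 135; post-tax Q = 115; deadweight loss = $300.
Market B: pre-tax P* = $67, Q* = 106; post-tax Q = 81; deadweight loss = $375.
Difference: $300 vs $375 → market B is larger by $75.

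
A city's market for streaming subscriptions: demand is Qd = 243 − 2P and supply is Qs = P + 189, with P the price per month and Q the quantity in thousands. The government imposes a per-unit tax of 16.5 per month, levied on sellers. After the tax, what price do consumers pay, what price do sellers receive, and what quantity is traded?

Consumers pay 23.5; sellers receive 7; quantity = 196.

Before the tax: set 243 − 2P = P + 189 → P* = 18, Q* = 207.
With the tax collected from sellers, supply shifts: Qs = (P − 16.5) + 189.
Solving gives Q = 196 with consumers paying 23.5 and sellers receiving 7 (the 16.5 wedge).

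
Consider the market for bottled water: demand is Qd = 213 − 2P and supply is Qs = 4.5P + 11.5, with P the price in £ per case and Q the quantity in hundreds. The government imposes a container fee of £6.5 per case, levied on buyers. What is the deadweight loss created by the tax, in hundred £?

Without the tax, 213 − 2P = 4.5P + 11.5 gives 6.5P = 201.5, so P* = £31 and Q* = 151.
With the tax collected from buyers, demand (in seller-price terms) shifts: Qd = 213 − 2(P + 6.5).
Solving gives Q = 142 with buyers paying £35.5 and suppliers receiving £29 (the £6.5 wedge).
Quantity falls by |ΔQ| = |151 − 142| = 9.
DWL = ½ · t · |ΔQ| = ½ · 6.5 · 9 = £29.25.

Deadweight loss = £29.25 hundred.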